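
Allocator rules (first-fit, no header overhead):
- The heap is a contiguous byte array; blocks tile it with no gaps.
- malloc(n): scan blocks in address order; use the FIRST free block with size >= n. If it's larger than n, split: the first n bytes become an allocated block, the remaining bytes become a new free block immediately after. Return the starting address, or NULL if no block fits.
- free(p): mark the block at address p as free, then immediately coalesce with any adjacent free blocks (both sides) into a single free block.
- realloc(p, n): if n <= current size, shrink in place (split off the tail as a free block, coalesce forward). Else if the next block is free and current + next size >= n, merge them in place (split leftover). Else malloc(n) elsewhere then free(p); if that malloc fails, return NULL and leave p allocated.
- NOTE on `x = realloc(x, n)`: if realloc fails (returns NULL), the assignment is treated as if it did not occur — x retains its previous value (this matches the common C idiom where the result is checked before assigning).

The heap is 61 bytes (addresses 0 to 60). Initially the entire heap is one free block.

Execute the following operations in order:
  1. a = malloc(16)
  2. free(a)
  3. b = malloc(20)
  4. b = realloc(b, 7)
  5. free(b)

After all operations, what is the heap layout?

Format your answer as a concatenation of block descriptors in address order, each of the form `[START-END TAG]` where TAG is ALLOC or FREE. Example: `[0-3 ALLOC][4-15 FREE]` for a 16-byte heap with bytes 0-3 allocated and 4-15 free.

Op 1: a = malloc(16) -> a = 0; heap: [0-15 ALLOC][16-60 FREE]
Op 2: free(a) -> (freed a); heap: [0-60 FREE]
Op 3: b = malloc(20) -> b = 0; heap: [0-19 ALLOC][20-60 FREE]
Op 4: b = realloc(b, 7) -> b = 0; heap: [0-6 ALLOC][7-60 FREE]
Op 5: free(b) -> (freed b); heap: [0-60 FREE]

Answer: [0-60 FREE]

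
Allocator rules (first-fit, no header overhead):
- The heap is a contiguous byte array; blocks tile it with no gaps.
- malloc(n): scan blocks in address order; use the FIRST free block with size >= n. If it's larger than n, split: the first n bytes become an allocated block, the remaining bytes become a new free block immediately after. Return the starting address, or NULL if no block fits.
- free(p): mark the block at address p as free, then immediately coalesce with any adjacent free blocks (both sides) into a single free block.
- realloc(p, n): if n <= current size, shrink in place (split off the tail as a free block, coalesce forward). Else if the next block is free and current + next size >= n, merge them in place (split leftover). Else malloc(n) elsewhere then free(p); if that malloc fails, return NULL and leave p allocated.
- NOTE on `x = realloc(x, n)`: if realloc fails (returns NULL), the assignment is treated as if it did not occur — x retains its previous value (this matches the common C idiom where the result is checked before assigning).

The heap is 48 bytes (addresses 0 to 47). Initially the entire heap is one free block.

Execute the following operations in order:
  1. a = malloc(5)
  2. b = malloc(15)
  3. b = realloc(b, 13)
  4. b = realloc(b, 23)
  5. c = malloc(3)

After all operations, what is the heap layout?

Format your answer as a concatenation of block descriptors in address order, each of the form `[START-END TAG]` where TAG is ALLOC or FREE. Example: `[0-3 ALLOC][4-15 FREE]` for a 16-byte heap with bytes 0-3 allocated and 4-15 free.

Answer: [0-4 ALLOC][5-27 ALLOC][28-30 ALLOC][31-47 FREE]

Derivation:
Op 1: a = malloc(5) -> a = 0; heap: [0-4 ALLOC][5-47 FREE]
Op 2: b = malloc(15) -> b = 5; heap: [0-4 ALLOC][5-19 ALLOC][20-47 FREE]
Op 3: b = realloc(b, 13) -> b = 5; heap: [0-4 ALLOC][5-17 ALLOC][18-47 FREE]
Op 4: b = realloc(b, 23) -> b = 5; heap: [0-4 ALLOC][5-27 ALLOC][28-47 FREE]
Op 5: c = malloc(3) -> c = 28; heap: [0-4 ALLOC][5-27 ALLOC][28-30 ALLOC][31-47 FREE]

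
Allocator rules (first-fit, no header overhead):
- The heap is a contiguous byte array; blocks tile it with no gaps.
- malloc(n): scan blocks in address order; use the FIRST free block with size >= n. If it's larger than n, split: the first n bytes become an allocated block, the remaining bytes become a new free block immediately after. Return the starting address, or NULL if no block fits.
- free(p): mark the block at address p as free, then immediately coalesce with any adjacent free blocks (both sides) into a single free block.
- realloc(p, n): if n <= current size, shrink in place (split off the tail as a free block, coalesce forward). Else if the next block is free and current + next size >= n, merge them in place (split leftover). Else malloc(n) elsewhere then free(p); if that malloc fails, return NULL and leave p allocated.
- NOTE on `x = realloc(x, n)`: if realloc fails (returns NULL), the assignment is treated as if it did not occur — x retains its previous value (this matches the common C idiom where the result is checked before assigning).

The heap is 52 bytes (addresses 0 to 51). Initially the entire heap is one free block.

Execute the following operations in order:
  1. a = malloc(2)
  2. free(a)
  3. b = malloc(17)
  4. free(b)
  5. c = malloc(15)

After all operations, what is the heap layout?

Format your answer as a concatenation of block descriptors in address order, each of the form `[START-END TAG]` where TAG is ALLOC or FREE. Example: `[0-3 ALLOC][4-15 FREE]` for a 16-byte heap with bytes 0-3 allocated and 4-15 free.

Answer: [0-14 ALLOC][15-51 FREE]

Derivation:
Op 1: a = malloc(2) -> a = 0; heap: [0-1 ALLOC][2-51 FREE]
Op 2: free(a) -> (freed a); heap: [0-51 FREE]
Op 3: b = malloc(17) -> b = 0; heap: [0-16 ALLOC][17-51 FREE]
Op 4: free(b) -> (freed b); heap: [0-51 FREE]
Op 5: c = malloc(15) -> c = 0; heap: [0-14 ALLOC][15-51 FREE]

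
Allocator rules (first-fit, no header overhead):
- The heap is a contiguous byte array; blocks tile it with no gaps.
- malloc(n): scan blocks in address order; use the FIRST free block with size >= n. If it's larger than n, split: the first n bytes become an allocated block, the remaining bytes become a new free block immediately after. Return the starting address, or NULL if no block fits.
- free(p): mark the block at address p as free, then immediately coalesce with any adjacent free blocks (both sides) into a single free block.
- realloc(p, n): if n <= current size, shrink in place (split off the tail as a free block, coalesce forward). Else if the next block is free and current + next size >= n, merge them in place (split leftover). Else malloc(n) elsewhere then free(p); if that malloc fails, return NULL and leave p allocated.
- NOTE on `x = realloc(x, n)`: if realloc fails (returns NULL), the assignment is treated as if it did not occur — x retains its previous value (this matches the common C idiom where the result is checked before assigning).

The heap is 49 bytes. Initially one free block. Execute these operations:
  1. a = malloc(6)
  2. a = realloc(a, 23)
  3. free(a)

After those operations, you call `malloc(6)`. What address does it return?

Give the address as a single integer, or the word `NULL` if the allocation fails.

Op 1: a = malloc(6) -> a = 0; heap: [0-5 ALLOC][6-48 FREE]
Op 2: a = realloc(a, 23) -> a = 0; heap: [0-22 ALLOC][23-48 FREE]
Op 3: free(a) -> (freed a); heap: [0-48 FREE]
malloc(6): first-fit scan over [0-48 FREE] -> 0

Answer: 0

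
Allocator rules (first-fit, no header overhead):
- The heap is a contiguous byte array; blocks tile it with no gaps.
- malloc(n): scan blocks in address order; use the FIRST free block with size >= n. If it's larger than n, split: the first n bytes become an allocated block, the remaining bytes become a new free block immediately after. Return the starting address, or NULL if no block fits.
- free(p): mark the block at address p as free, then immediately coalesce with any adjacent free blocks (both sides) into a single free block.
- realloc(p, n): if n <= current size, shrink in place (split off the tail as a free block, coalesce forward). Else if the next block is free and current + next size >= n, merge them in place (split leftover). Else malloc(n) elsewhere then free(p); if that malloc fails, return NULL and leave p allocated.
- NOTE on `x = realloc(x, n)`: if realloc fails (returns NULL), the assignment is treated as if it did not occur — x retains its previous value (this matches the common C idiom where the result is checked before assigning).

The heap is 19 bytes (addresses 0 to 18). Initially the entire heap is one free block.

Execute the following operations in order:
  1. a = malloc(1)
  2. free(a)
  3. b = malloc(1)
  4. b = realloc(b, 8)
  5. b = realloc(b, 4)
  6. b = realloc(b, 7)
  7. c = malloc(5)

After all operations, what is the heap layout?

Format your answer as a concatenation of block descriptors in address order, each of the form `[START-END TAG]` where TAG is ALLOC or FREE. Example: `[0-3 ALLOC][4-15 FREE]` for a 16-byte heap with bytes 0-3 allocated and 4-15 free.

Answer: [0-6 ALLOC][7-11 ALLOC][12-18 FREE]

Derivation:
Op 1: a = malloc(1) -> a = 0; heap: [0-0 ALLOC][1-18 FREE]
Op 2: free(a) -> (freed a); heap: [0-18 FREE]
Op 3: b = malloc(1) -> b = 0; heap: [0-0 ALLOC][1-18 FREE]
Op 4: b = realloc(b, 8) -> b = 0; heap: [0-7 ALLOC][8-18 FREE]
Op 5: b = realloc(b, 4) -> b = 0; heap: [0-3 ALLOC][4-18 FREE]
Op 6: b = realloc(b, 7) -> b = 0; heap: [0-6 ALLOC][7-18 FREE]
Op 7: c = malloc(5) -> c = 7; heap: [0-6 ALLOC][7-11 ALLOC][12-18 FREE]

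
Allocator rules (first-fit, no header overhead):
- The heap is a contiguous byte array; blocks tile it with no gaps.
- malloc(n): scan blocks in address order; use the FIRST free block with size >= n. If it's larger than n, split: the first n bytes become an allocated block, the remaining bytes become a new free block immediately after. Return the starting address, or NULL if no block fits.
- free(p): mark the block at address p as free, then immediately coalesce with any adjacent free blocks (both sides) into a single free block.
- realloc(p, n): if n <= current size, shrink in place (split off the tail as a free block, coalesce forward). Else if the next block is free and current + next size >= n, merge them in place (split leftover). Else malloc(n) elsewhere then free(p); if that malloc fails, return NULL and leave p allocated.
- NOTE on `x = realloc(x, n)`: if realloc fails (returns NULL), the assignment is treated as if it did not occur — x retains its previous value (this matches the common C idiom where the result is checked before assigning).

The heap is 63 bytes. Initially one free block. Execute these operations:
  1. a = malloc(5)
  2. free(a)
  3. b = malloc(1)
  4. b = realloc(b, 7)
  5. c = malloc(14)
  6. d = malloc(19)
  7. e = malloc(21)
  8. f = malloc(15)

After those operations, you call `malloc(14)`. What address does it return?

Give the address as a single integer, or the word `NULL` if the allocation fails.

Op 1: a = malloc(5) -> a = 0; heap: [0-4 ALLOC][5-62 FREE]
Op 2: free(a) -> (freed a); heap: [0-62 FREE]
Op 3: b = malloc(1) -> b = 0; heap: [0-0 ALLOC][1-62 FREE]
Op 4: b = realloc(b, 7) -> b = 0; heap: [0-6 ALLOC][7-62 FREE]
Op 5: c = malloc(14) -> c = 7; heap: [0-6 ALLOC][7-20 ALLOC][21-62 FREE]
Op 6: d = malloc(19) -> d = 21; heap: [0-6 ALLOC][7-20 ALLOC][21-39 ALLOC][40-62 FREE]
Op 7: e = malloc(21) -> e = 40; heap: [0-6 ALLOC][7-20 ALLOC][21-39 ALLOC][40-60 ALLOC][61-62 FREE]
Op 8: f = malloc(15) -> f = NULL; heap: [0-6 ALLOC][7-20 ALLOC][21-39 ALLOC][40-60 ALLOC][61-62 FREE]
malloc(14): first-fit scan over [0-6 ALLOC][7-20 ALLOC][21-39 ALLOC][40-60 ALLOC][61-62 FREE] -> NULL

Answer: NULL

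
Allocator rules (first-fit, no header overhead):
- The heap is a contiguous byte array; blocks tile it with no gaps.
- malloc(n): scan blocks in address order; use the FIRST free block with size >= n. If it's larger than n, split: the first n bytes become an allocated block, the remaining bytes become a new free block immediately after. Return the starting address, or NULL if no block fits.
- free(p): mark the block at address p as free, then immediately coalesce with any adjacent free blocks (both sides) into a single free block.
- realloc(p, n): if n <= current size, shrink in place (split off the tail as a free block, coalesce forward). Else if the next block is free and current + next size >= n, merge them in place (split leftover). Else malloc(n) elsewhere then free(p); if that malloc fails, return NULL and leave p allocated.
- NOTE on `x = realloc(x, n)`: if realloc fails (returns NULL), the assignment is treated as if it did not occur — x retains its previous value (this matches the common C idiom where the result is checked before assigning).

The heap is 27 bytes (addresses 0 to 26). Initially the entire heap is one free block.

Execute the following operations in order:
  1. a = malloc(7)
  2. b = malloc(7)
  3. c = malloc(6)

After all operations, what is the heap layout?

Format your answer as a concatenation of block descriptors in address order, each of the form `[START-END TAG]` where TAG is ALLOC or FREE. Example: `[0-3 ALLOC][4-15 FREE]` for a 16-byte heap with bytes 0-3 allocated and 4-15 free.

Answer: [0-6 ALLOC][7-13 ALLOC][14-19 ALLOC][20-26 FREE]

Derivation:
Op 1: a = malloc(7) -> a = 0; heap: [0-6 ALLOC][7-26 FREE]
Op 2: b = malloc(7) -> b = 7; heap: [0-6 ALLOC][7-13 ALLOC][14-26 FREE]
Op 3: c = malloc(6) -> c = 14; heap: [0-6 ALLOC][7-13 ALLOC][14-19 ALLOC][20-26 FREE]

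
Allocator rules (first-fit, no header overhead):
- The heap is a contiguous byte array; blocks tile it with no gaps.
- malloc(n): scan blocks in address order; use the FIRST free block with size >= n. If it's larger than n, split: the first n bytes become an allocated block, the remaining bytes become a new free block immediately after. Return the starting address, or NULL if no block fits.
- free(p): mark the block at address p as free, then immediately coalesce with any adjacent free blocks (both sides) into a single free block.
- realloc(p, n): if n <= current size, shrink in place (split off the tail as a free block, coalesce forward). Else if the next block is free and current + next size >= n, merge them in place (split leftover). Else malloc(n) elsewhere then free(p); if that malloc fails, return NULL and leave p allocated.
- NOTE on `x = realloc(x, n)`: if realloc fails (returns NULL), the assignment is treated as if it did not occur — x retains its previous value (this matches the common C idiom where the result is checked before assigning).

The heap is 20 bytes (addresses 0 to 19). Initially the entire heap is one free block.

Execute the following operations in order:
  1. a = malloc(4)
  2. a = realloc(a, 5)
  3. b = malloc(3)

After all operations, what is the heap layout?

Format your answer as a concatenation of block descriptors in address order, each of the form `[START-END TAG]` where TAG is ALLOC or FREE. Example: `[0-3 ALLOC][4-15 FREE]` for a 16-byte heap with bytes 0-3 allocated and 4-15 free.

Answer: [0-4 ALLOC][5-7 ALLOC][8-19 FREE]

Derivation:
Op 1: a = malloc(4) -> a = 0; heap: [0-3 ALLOC][4-19 FREE]
Op 2: a = realloc(a, 5) -> a = 0; heap: [0-4 ALLOC][5-19 FREE]
Op 3: b = malloc(3) -> b = 5; heap: [0-4 ALLOC][5-7 ALLOC][8-19 FREE]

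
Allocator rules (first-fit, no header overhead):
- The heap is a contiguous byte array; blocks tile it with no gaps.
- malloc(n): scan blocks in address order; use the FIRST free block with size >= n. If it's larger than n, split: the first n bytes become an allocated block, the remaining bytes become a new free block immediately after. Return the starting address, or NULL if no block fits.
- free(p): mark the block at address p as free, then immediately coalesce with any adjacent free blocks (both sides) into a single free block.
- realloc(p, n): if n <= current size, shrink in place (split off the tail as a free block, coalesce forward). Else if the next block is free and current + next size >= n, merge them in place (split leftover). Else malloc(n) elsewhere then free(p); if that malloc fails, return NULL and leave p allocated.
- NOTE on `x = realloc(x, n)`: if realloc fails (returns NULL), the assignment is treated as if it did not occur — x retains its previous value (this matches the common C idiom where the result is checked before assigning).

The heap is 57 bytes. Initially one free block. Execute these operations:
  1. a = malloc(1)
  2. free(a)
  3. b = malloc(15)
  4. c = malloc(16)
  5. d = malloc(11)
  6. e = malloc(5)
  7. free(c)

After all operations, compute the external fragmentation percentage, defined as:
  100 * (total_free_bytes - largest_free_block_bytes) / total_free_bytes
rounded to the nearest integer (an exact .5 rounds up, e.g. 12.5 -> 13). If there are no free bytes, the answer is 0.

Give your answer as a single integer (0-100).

Answer: 38

Derivation:
Op 1: a = malloc(1) -> a = 0; heap: [0-0 ALLOC][1-56 FREE]
Op 2: free(a) -> (freed a); heap: [0-56 FREE]
Op 3: b = malloc(15) -> b = 0; heap: [0-14 ALLOC][15-56 FREE]
Op 4: c = malloc(16) -> c = 15; heap: [0-14 ALLOC][15-30 ALLOC][31-56 FREE]
Op 5: d = malloc(11) -> d = 31; heap: [0-14 ALLOC][15-30 ALLOC][31-41 ALLOC][42-56 FREE]
Op 6: e = malloc(5) -> e = 42; heap: [0-14 ALLOC][15-30 ALLOC][31-41 ALLOC][42-46 ALLOC][47-56 FREE]
Op 7: free(c) -> (freed c); heap: [0-14 ALLOC][15-30 FREE][31-41 ALLOC][42-46 ALLOC][47-56 FREE]
Free blocks: [16 10] total_free=26 largest=16 -> 100*(26-16)/26 = 1000/26 ≈ 38.462 -> rounds to 38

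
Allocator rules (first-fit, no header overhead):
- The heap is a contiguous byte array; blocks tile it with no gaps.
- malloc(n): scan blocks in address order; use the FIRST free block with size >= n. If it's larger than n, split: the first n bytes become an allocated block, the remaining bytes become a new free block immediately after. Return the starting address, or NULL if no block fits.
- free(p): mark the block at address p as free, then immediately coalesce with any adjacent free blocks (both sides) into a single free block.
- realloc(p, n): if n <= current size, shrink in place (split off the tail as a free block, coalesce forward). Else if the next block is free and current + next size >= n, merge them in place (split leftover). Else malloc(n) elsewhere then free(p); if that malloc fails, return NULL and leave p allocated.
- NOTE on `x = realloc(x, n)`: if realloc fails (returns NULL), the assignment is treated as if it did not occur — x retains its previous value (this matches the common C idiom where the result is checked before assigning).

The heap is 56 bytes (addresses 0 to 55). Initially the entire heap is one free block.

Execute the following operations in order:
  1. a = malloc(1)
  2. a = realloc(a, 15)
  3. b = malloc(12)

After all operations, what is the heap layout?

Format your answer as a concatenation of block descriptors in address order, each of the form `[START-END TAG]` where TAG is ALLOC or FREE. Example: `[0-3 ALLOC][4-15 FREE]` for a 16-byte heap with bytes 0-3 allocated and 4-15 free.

Op 1: a = malloc(1) -> a = 0; heap: [0-0 ALLOC][1-55 FREE]
Op 2: a = realloc(a, 15) -> a = 0; heap: [0-14 ALLOC][15-55 FREE]
Op 3: b = malloc(12) -> b = 15; heap: [0-14 ALLOC][15-26 ALLOC][27-55 FREE]

Answer: [0-14 ALLOC][15-26 ALLOC][27-55 FREE]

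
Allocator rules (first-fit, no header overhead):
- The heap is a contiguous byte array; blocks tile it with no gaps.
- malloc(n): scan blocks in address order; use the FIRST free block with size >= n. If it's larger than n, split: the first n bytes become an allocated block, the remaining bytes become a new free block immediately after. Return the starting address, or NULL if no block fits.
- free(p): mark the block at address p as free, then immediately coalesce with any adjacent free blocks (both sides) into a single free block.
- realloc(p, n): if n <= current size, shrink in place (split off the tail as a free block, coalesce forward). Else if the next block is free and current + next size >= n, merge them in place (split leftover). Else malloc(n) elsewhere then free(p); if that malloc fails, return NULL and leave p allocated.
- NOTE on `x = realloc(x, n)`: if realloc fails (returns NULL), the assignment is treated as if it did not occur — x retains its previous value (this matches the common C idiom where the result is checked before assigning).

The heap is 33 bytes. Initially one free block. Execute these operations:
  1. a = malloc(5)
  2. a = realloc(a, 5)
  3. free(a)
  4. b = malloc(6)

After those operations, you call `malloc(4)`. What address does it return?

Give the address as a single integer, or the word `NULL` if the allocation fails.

Answer: 6

Derivation:
Op 1: a = malloc(5) -> a = 0; heap: [0-4 ALLOC][5-32 FREE]
Op 2: a = realloc(a, 5) -> a = 0; heap: [0-4 ALLOC][5-32 FREE]
Op 3: free(a) -> (freed a); heap: [0-32 FREE]
Op 4: b = malloc(6) -> b = 0; heap: [0-5 ALLOC][6-32 FREE]
malloc(4): first-fit scan over [0-5 ALLOC][6-32 FREE] -> 6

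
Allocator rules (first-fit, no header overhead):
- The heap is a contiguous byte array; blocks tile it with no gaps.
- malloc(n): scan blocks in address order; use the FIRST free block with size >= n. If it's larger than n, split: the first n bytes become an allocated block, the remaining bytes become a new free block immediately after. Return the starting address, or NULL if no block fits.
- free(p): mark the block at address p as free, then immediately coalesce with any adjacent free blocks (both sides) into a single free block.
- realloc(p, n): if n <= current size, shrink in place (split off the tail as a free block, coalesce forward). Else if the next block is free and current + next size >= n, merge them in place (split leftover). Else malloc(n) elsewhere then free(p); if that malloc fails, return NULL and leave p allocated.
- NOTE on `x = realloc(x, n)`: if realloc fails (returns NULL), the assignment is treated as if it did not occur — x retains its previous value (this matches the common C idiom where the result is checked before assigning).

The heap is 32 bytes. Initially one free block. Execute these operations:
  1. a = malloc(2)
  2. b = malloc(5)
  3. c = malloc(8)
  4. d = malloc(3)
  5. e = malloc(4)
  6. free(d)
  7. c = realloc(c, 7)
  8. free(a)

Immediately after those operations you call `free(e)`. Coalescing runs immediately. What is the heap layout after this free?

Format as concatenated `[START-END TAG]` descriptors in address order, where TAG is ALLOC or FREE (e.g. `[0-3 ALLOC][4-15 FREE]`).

Op 1: a = malloc(2) -> a = 0; heap: [0-1 ALLOC][2-31 FREE]
Op 2: b = malloc(5) -> b = 2; heap: [0-1 ALLOC][2-6 ALLOC][7-31 FREE]
Op 3: c = malloc(8) -> c = 7; heap: [0-1 ALLOC][2-6 ALLOC][7-14 ALLOC][15-31 FREE]
Op 4: d = malloc(3) -> d = 15; heap: [0-1 ALLOC][2-6 ALLOC][7-14 ALLOC][15-17 ALLOC][18-31 FREE]
Op 5: e = malloc(4) -> e = 18; heap: [0-1 ALLOC][2-6 ALLOC][7-14 ALLOC][15-17 ALLOC][18-21 ALLOC][22-31 FREE]
Op 6: free(d) -> (freed d); heap: [0-1 ALLOC][2-6 ALLOC][7-14 ALLOC][15-17 FREE][18-21 ALLOC][22-31 FREE]
Op 7: c = realloc(c, 7) -> c = 7; heap: [0-1 ALLOC][2-6 ALLOC][7-13 ALLOC][14-17 FREE][18-21 ALLOC][22-31 FREE]
Op 8: free(a) -> (freed a); heap: [0-1 FREE][2-6 ALLOC][7-13 ALLOC][14-17 FREE][18-21 ALLOC][22-31 FREE]
free(e): e = 18 -> block [18-21 ALLOC]; mark free, coalesce with adjacent free neighbors -> [0-1 FREE][2-6 ALLOC][7-13 ALLOC][14-31 FREE]

Answer: [0-1 FREE][2-6 ALLOC][7-13 ALLOC][14-31 FREE]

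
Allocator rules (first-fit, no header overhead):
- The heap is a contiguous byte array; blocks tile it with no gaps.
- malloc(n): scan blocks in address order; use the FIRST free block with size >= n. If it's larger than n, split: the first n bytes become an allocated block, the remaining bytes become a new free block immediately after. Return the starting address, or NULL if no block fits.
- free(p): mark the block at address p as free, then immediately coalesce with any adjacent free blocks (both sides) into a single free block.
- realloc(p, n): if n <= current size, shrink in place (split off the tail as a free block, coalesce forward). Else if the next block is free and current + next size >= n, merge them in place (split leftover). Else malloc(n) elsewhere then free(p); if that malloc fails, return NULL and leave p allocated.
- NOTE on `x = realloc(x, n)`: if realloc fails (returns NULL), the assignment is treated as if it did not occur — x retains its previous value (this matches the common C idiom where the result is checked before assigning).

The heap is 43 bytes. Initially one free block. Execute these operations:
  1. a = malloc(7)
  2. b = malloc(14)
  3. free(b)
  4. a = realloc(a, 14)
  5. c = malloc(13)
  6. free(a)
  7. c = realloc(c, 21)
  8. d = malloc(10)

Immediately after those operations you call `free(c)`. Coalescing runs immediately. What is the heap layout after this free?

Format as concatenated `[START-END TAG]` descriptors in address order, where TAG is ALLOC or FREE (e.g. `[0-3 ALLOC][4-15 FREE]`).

Answer: [0-9 ALLOC][10-42 FREE]

Derivation:
Op 1: a = malloc(7) -> a = 0; heap: [0-6 ALLOC][7-42 FREE]
Op 2: b = malloc(14) -> b = 7; heap: [0-6 ALLOC][7-20 ALLOC][21-42 FREE]
Op 3: free(b) -> (freed b); heap: [0-6 ALLOC][7-42 FREE]
Op 4: a = realloc(a, 14) -> a = 0; heap: [0-13 ALLOC][14-42 FREE]
Op 5: c = malloc(13) -> c = 14; heap: [0-13 ALLOC][14-26 ALLOC][27-42 FREE]
Op 6: free(a) -> (freed a); heap: [0-13 FREE][14-26 ALLOC][27-42 FREE]
Op 7: c = realloc(c, 21) -> c = 14; heap: [0-13 FREE][14-34 ALLOC][35-42 FREE]
Op 8: d = malloc(10) -> d = 0; heap: [0-9 ALLOC][10-13 FREE][14-34 ALLOC][35-42 FREE]
free(c): c = 14 -> block [14-34 ALLOC]; mark free, coalesce with adjacent free neighbors -> [0-9 ALLOC][10-42 FREE]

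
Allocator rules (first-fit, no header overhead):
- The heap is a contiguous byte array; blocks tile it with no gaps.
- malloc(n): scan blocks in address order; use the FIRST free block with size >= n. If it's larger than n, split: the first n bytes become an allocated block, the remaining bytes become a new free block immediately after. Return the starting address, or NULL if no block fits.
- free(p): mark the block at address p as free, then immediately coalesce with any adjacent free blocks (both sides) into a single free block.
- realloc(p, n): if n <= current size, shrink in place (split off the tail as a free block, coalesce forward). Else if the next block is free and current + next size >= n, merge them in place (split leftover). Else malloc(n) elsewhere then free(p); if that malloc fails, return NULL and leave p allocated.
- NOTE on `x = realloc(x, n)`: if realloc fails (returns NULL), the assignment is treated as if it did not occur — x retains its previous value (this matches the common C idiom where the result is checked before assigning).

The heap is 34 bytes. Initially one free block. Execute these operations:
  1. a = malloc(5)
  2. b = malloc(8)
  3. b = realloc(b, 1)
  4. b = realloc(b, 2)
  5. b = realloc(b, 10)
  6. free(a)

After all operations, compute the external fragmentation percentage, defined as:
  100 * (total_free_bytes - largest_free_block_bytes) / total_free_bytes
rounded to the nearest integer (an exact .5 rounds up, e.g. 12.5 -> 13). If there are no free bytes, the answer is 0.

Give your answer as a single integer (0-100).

Answer: 21

Derivation:
Op 1: a = malloc(5) -> a = 0; heap: [0-4 ALLOC][5-33 FREE]
Op 2: b = malloc(8) -> b = 5; heap: [0-4 ALLOC][5-12 ALLOC][13-33 FREE]
Op 3: b = realloc(b, 1) -> b = 5; heap: [0-4 ALLOC][5-5 ALLOC][6-33 FREE]
Op 4: b = realloc(b, 2) -> b = 5; heap: [0-4 ALLOC][5-6 ALLOC][7-33 FREE]
Op 5: b = realloc(b, 10) -> b = 5; heap: [0-4 ALLOC][5-14 ALLOC][15-33 FREE]
Op 6: free(a) -> (freed a); heap: [0-4 FREE][5-14 ALLOC][15-33 FREE]
Free blocks: [5 19] total_free=24 largest=19 -> 100*(24-19)/24 = 500/24 ≈ 20.833 -> rounds to 21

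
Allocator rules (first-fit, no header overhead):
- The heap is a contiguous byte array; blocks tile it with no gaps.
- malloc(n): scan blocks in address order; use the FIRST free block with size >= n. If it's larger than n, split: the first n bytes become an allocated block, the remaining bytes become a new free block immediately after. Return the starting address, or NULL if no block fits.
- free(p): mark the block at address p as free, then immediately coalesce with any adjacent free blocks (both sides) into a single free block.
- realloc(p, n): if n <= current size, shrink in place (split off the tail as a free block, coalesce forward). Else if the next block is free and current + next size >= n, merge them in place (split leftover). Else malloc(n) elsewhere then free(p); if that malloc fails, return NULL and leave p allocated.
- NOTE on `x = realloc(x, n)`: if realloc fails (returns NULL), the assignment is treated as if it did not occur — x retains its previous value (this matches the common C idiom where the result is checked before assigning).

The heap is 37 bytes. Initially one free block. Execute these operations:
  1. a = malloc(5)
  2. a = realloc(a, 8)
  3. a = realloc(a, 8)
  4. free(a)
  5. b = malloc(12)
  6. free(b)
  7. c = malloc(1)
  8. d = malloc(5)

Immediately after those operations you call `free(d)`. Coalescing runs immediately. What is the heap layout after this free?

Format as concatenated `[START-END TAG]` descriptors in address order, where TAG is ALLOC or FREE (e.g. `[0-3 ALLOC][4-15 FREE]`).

Op 1: a = malloc(5) -> a = 0; heap: [0-4 ALLOC][5-36 FREE]
Op 2: a = realloc(a, 8) -> a = 0; heap: [0-7 ALLOC][8-36 FREE]
Op 3: a = realloc(a, 8) -> a = 0; heap: [0-7 ALLOC][8-36 FREE]
Op 4: free(a) -> (freed a); heap: [0-36 FREE]
Op 5: b = malloc(12) -> b = 0; heap: [0-11 ALLOC][12-36 FREE]
Op 6: free(b) -> (freed b); heap: [0-36 FREE]
Op 7: c = malloc(1) -> c = 0; heap: [0-0 ALLOC][1-36 FREE]
Op 8: d = malloc(5) -> d = 1; heap: [0-0 ALLOC][1-5 ALLOC][6-36 FREE]
free(d): d = 1 -> block [1-5 ALLOC]; mark free, coalesce with adjacent free neighbors -> [0-0 ALLOC][1-36 FREE]

Answer: [0-0 ALLOC][1-36 FREE]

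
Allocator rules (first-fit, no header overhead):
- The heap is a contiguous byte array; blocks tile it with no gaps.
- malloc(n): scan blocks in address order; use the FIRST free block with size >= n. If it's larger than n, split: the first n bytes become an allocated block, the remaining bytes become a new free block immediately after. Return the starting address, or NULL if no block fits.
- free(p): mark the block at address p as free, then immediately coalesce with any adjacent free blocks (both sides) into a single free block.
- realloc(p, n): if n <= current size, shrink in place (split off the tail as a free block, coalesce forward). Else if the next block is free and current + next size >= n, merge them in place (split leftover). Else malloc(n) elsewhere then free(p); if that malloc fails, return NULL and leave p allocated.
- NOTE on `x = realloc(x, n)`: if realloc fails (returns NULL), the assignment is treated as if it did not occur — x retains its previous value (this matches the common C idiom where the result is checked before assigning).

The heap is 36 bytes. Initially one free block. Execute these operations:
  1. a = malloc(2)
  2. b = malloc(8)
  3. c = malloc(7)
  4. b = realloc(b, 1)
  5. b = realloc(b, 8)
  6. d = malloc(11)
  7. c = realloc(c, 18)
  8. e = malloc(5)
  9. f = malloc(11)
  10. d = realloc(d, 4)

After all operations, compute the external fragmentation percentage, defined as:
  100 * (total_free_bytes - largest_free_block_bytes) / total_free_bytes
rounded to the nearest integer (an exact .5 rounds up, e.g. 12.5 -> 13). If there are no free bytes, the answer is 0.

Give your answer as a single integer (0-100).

Answer: 30

Derivation:
Op 1: a = malloc(2) -> a = 0; heap: [0-1 ALLOC][2-35 FREE]
Op 2: b = malloc(8) -> b = 2; heap: [0-1 ALLOC][2-9 ALLOC][10-35 FREE]
Op 3: c = malloc(7) -> c = 10; heap: [0-1 ALLOC][2-9 ALLOC][10-16 ALLOC][17-35 FREE]
Op 4: b = realloc(b, 1) -> b = 2; heap: [0-1 ALLOC][2-2 ALLOC][3-9 FREE][10-16 ALLOC][17-35 FREE]
Op 5: b = realloc(b, 8) -> b = 2; heap: [0-1 ALLOC][2-9 ALLOC][10-16 ALLOC][17-35 FREE]
Op 6: d = malloc(11) -> d = 17; heap: [0-1 ALLOC][2-9 ALLOC][10-16 ALLOC][17-27 ALLOC][28-35 FREE]
Op 7: c = realloc(c, 18) -> NULL (c unchanged); heap: [0-1 ALLOC][2-9 ALLOC][10-16 ALLOC][17-27 ALLOC][28-35 FREE]
Op 8: e = malloc(5) -> e = 28; heap: [0-1 ALLOC][2-9 ALLOC][10-16 ALLOC][17-27 ALLOC][28-32 ALLOC][33-35 FREE]
Op 9: f = malloc(11) -> f = NULL; heap: [0-1 ALLOC][2-9 ALLOC][10-16 ALLOC][17-27 ALLOC][28-32 ALLOC][33-35 FREE]
Op 10: d = realloc(d, 4) -> d = 17; heap: [0-1 ALLOC][2-9 ALLOC][10-16 ALLOC][17-20 ALLOC][21-27 FREE][28-32 ALLOC][33-35 FREE]
Free blocks: [7 3] total_free=10 largest=7 -> 100*(10-7)/10 = 300/10 = 30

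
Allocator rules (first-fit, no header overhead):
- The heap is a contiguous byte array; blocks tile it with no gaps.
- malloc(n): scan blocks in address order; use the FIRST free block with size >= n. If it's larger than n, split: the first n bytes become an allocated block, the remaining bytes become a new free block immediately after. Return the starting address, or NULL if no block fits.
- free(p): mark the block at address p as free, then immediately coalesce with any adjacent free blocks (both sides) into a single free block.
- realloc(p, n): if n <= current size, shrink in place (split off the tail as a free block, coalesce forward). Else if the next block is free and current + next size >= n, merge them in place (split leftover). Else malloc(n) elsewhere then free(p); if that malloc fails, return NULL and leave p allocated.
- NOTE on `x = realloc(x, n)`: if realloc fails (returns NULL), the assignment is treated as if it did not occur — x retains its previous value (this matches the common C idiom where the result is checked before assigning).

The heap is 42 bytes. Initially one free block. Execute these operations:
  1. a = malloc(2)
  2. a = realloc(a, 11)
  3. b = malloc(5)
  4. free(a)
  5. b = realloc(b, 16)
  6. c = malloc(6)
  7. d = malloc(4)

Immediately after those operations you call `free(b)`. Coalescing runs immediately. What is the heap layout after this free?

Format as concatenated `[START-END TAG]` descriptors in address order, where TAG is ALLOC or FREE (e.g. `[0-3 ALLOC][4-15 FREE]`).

Answer: [0-5 ALLOC][6-9 ALLOC][10-41 FREE]

Derivation:
Op 1: a = malloc(2) -> a = 0; heap: [0-1 ALLOC][2-41 FREE]
Op 2: a = realloc(a, 11) -> a = 0; heap: [0-10 ALLOC][11-41 FREE]
Op 3: b = malloc(5) -> b = 11; heap: [0-10 ALLOC][11-15 ALLOC][16-41 FREE]
Op 4: free(a) -> (freed a); heap: [0-10 FREE][11-15 ALLOC][16-41 FREE]
Op 5: b = realloc(b, 16) -> b = 11; heap: [0-10 FREE][11-26 ALLOC][27-41 FREE]
Op 6: c = malloc(6) -> c = 0; heap: [0-5 ALLOC][6-10 FREE][11-26 ALLOC][27-41 FREE]
Op 7: d = malloc(4) -> d = 6; heap: [0-5 ALLOC][6-9 ALLOC][10-10 FREE][11-26 ALLOC][27-41 FREE]
free(b): b = 11 -> block [11-26 ALLOC]; mark free, coalesce with adjacent free neighbors -> [0-5 ALLOC][6-9 ALLOC][10-41 FREE]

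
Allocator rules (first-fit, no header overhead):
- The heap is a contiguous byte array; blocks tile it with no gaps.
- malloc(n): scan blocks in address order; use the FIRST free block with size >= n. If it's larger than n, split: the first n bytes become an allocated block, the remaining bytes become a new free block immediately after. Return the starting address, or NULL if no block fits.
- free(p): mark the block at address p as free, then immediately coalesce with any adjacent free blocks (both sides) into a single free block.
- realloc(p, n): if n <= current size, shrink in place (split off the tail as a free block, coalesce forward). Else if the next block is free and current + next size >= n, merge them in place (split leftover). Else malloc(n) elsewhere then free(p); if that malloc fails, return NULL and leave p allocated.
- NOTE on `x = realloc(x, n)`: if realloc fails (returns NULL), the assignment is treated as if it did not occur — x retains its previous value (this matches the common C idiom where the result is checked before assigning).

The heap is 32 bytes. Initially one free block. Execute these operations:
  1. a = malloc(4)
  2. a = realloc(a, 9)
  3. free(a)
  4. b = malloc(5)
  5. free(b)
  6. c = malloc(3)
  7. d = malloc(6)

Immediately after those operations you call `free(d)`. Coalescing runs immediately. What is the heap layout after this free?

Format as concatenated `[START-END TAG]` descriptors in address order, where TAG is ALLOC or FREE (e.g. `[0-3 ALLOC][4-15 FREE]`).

Answer: [0-2 ALLOC][3-31 FREE]

Derivation:
Op 1: a = malloc(4) -> a = 0; heap: [0-3 ALLOC][4-31 FREE]
Op 2: a = realloc(a, 9) -> a = 0; heap: [0-8 ALLOC][9-31 FREE]
Op 3: free(a) -> (freed a); heap: [0-31 FREE]
Op 4: b = malloc(5) -> b = 0; heap: [0-4 ALLOC][5-31 FREE]
Op 5: free(b) -> (freed b); heap: [0-31 FREE]
Op 6: c = malloc(3) -> c = 0; heap: [0-2 ALLOC][3-31 FREE]
Op 7: d = malloc(6) -> d = 3; heap: [0-2 ALLOC][3-8 ALLOC][9-31 FREE]
free(d): d = 3 -> block [3-8 ALLOC]; mark free, coalesce with adjacent free neighbors -> [0-2 ALLOC][3-31 FREE]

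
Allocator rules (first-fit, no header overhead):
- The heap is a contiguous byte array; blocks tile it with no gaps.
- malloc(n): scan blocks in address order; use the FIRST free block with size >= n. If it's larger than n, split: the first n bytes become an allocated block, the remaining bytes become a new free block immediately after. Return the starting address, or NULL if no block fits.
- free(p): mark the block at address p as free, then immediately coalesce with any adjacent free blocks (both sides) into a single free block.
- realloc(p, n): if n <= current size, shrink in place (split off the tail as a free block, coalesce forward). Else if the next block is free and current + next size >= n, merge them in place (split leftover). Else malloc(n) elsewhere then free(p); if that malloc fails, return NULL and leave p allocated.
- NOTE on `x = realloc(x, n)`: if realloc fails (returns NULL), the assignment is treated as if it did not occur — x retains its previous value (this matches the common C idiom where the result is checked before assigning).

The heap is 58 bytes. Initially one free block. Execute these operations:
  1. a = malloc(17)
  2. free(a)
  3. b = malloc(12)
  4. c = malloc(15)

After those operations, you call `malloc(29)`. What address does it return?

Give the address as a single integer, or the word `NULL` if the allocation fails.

Op 1: a = malloc(17) -> a = 0; heap: [0-16 ALLOC][17-57 FREE]
Op 2: free(a) -> (freed a); heap: [0-57 FREE]
Op 3: b = malloc(12) -> b = 0; heap: [0-11 ALLOC][12-57 FREE]
Op 4: c = malloc(15) -> c = 12; heap: [0-11 ALLOC][12-26 ALLOC][27-57 FREE]
malloc(29): first-fit scan over [0-11 ALLOC][12-26 ALLOC][27-57 FREE] -> 27

Answer: 27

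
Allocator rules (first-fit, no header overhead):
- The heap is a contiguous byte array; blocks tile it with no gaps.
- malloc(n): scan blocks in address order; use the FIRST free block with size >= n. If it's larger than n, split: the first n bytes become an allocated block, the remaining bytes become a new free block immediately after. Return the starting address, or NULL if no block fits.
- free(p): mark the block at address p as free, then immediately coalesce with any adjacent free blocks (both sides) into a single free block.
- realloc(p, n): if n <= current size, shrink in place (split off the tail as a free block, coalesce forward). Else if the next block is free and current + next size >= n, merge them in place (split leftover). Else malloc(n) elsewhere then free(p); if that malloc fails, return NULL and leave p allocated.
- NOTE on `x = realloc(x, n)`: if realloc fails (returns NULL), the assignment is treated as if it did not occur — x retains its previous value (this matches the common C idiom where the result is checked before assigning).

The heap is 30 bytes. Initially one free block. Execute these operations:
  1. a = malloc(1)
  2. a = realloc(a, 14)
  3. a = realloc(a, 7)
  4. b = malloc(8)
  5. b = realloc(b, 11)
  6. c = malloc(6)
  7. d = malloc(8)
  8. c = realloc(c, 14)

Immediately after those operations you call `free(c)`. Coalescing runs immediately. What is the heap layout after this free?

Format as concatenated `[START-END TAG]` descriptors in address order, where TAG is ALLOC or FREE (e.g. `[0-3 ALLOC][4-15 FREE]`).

Answer: [0-6 ALLOC][7-17 ALLOC][18-29 FREE]

Derivation:
Op 1: a = malloc(1) -> a = 0; heap: [0-0 ALLOC][1-29 FREE]
Op 2: a = realloc(a, 14) -> a = 0; heap: [0-13 ALLOC][14-29 FREE]
Op 3: a = realloc(a, 7) -> a = 0; heap: [0-6 ALLOC][7-29 FREE]
Op 4: b = malloc(8) -> b = 7; heap: [0-6 ALLOC][7-14 ALLOC][15-29 FREE]
Op 5: b = realloc(b, 11) -> b = 7; heap: [0-6 ALLOC][7-17 ALLOC][18-29 FREE]
Op 6: c = malloc(6) -> c = 18; heap: [0-6 ALLOC][7-17 ALLOC][18-23 ALLOC][24-29 FREE]
Op 7: d = malloc(8) -> d = NULL; heap: [0-6 ALLOC][7-17 ALLOC][18-23 ALLOC][24-29 FREE]
Op 8: c = realloc(c, 14) -> NULL (c unchanged); heap: [0-6 ALLOC][7-17 ALLOC][18-23 ALLOC][24-29 FREE]
free(c): c = 18 -> block [18-23 ALLOC]; mark free, coalesce with adjacent free neighbors -> [0-6 ALLOC][7-17 ALLOC][18-29 FREE]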